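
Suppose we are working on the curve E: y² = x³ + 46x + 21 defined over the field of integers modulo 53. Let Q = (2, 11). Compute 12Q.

(45, 28)

Double-and-add on 12 = (1100)₂. Start with Q = (2, 11) for the leading 1-bit.
double: tangent at (2, 11): λ = (3·2² + 46)/(2·11) ≡ 5/22. 22⁻¹ ≡ 41 (mod 53) since 22·41 = 902 ≡ 1, so λ ≡ 5·41 ≡ 46.
  x = λ² - 2 - 2 = 2116 - 4 ≡ 45; y = λ·(2 - 45) - 11 ≡ 25. → (45, 25)
add Q: (45, 25) + (2, 11). λ = (11 - 25)/(2 - 45) ≡ 39/10 mod 53. 10⁻¹ ≡ 16 (mod 53) since 10·16 = 160 ≡ 1, so λ ≡ 41.
  x = λ² - 45 - 2 = 1681 - 47 ≡ 44; y = λ·(45 - 44) - 25 ≡ 16. → (44, 16)
double: tangent at (44, 16): λ = (3·44² + 46)/(2·16) ≡ 24/32. 32⁻¹ ≡ 5 (mod 53), so λ ≡ 24·5 ≡ 14.
  x = λ² - 44 - 44 = 196 - 88 ≡ 2; y = λ·(44 - 2) - 16 ≡ 42. → (2, 42)
double: tangent at (2, 42): λ = (3·2² + 46)/(2·42) ≡ 5/31. 31⁻¹ ≡ 12 (mod 53) since 31·12 = 372 ≡ 1, so λ ≡ 5·12 ≡ 7.
  x = λ² - 2 - 2 = 49 - 4 ≡ 45; y = λ·(2 - 45) - 42 ≡ 28. → (45, 28)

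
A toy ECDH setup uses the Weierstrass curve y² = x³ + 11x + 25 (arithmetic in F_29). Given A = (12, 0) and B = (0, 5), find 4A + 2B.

First 4A:
Double-and-add on 4 = (100)₂. Start with A = (12, 0) for the leading 1-bit.
double: (12, 0) + (12, 0): same x and y₁ ≡ -y₂, so the sum is ∞.
double: ∞ + ∞ = ∞ (identity).
4A = ∞.
Next 2B:
Repeated addition: build up to 2B.
2B: tangent at (0, 5): λ = (3·0² + 11)/(2·5) ≡ 11/10. 10⁻¹ ≡ 3 (mod 29) since 10·3 = 30 ≡ 1, so λ ≡ 11·3 ≡ 4.
  x = λ² - 0 - 0 = 16 - 0 ≡ 16; y = λ·(0 - 16) - 5 ≡ 18. → (16, 18)
2B = (16, 18).
Finally 4A + 2B:
∞ + (16, 18) = (16, 18) (identity).

(16, 18)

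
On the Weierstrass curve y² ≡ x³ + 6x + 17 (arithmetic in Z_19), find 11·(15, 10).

(15, 10)

Write Q = (15, 10).
Double-and-add on 11 = (1011)₂. Start with Q = (15, 10) for the leading 1-bit.
double: tangent at (15, 10): λ = (3·15² + 6)/(2·10) ≡ 16/1. 1⁻¹ ≡ 1 (mod 19), so λ ≡ 16·1 ≡ 16.
  x = λ² - 15 - 15 = 256 - 30 ≡ 17; y = λ·(15 - 17) - 10 ≡ 15. → (17, 15)
double: tangent at (17, 15): λ = (3·17² + 6)/(2·15) ≡ 18/11. 11⁻¹ ≡ 7 (mod 19), so λ ≡ 18·7 ≡ 12.
  x = λ² - 17 - 17 = 144 - 34 ≡ 15; y = λ·(17 - 15) - 15 ≡ 9. → (15, 9)
add Q: (15, 9) + (15, 10): same x and y₁ ≡ -y₂, so the sum is ∞.
double: ∞ + ∞ = ∞ (identity).
add Q: ∞ + (15, 10) = (15, 10) (identity).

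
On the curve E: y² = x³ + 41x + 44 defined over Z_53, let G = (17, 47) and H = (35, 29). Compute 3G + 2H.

First 3G:
Repeated addition: build up to 3G.
2G: tangent at (17, 47): λ = (3·17² + 41)/(2·47) ≡ 7/41. 41⁻¹ ≡ 22 (mod 53) since 41·22 = 902 ≡ 1, so λ ≡ 7·22 ≡ 48.
  x = λ² - 17 - 17 = 2304 - 34 ≡ 44; y = λ·(17 - 44) - 47 ≡ 35. → (44, 35)
3G: (44, 35) + (17, 47). λ = (47 - 35)/(17 - 44) ≡ 12/26 mod 53. 26⁻¹ ≡ 51 (mod 53) since 26·51 = 1326 ≡ 1, so λ ≡ 29.
  x = λ² - 44 - 17 = 841 - 61 ≡ 38; y = λ·(44 - 38) - 35 ≡ 33. → (38, 33)
3G = (38, 33).
Next 2H:
Repeated addition: build up to 2H.
2H: tangent at (35, 29): λ = (3·35² + 41)/(2·29) ≡ 6/5. 5⁻¹ ≡ 32 (mod 53) since 5·32 = 160 ≡ 1, so λ ≡ 6·32 ≡ 33.
  x = λ² - 35 - 35 = 1089 - 70 ≡ 12; y = λ·(35 - 12) - 29 ≡ 41. → (12, 41)
2H = (12, 41).
Finally 3G + 2H:
(38, 33) + (12, 41). λ = (41 - 33)/(12 - 38) ≡ 8/27 mod 53. 27⁻¹ ≡ 2 (mod 53), so λ ≡ 16.
  x = λ² - 38 - 12 = 256 - 50 ≡ 47; y = λ·(38 - 47) - 33 ≡ 35. → (47, 35)

(47, 35)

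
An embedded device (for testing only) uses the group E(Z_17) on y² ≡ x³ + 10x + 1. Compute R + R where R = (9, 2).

tangent at (9, 2): λ = (3·9² + 10)/(2·2) ≡ 15/4. 4⁻¹ ≡ 13 (mod 17) since 4·13 = 52 ≡ 1, so λ ≡ 15·13 ≡ 8.
  x = λ² - 9 - 9 = 64 - 18 ≡ 12; y = λ·(9 - 12) - 2 ≡ 8. → (12, 8)

(12, 8)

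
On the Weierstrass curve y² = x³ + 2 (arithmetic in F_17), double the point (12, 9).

(8, 2)

tangent at (12, 9): λ = (3·12² + 0)/(2·9) ≡ 7/1. 1⁻¹ ≡ 1 (mod 17), so λ ≡ 7·1 ≡ 7.
  x = λ² - 12 - 12 = 49 - 24 ≡ 8; y = λ·(12 - 8) - 9 ≡ 2. → (8, 2)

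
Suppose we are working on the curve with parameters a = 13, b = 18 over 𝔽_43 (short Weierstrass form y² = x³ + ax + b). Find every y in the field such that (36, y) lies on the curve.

10, 33

x³ + 13x + 18 = 47142 ≡ 14 (mod 43).
Square roots of 14 mod 43: 10 and 33 (since 10² = 100 ≡ 14).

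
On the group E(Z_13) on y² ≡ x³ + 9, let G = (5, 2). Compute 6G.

Double-and-add on 6 = (110)₂. Start with G = (5, 2) for the leading 1-bit.
double: tangent at (5, 2): λ = (3·5² + 0)/(2·2) ≡ 10/4. 4⁻¹ ≡ 10 (mod 13) since 4·10 = 40 ≡ 1, so λ ≡ 10·10 ≡ 9.
  x = λ² - 5 - 5 = 81 - 10 ≡ 6; y = λ·(5 - 6) - 2 ≡ 2. → (6, 2)
add G: (6, 2) + (5, 2). λ = (2 - 2)/(5 - 6) ≡ 0/12 mod 13. 12⁻¹ ≡ 12 (mod 13) since 12·12 = 144 ≡ 1, so λ ≡ 0.
  x = λ² - 6 - 5 = 0 - 11 ≡ 2; y = λ·(6 - 2) - 2 ≡ 11. → (2, 11)
double: tangent at (2, 11): λ = (3·2² + 0)/(2·11) ≡ 12/9. 9⁻¹ ≡ 3 (mod 13), so λ ≡ 12·3 ≡ 10.
  x = λ² - 2 - 2 = 100 - 4 ≡ 5; y = λ·(2 - 5) - 11 ≡ 11. → (5, 11)

(5, 11)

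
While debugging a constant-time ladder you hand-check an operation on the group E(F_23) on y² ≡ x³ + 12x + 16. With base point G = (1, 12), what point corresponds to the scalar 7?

Double-and-add on 7 = (111)₂. Start with G = (1, 12) for the leading 1-bit.
double: tangent at (1, 12): λ = (3·1² + 12)/(2·12) ≡ 15/1. 1⁻¹ ≡ 1 (mod 23), so λ ≡ 15·1 ≡ 15.
  x = λ² - 1 - 1 = 225 - 2 ≡ 16; y = λ·(1 - 16) - 12 ≡ 16. → (16, 16)
add G: (16, 16) + (1, 12). λ = (12 - 16)/(1 - 16) ≡ 19/8 mod 23. 8⁻¹ ≡ 3 (mod 23), so λ ≡ 11.
  x = λ² - 16 - 1 = 121 - 17 ≡ 12; y = λ·(16 - 12) - 16 ≡ 5. → (12, 5)
double: tangent at (12, 5): λ = (3·12² + 12)/(2·5) ≡ 7/10. 10⁻¹ ≡ 7 (mod 23) since 10·7 = 70 ≡ 1, so λ ≡ 7·7 ≡ 3.
  x = λ² - 12 - 12 = 9 - 24 ≡ 8; y = λ·(12 - 8) - 5 ≡ 7. → (8, 7)
add G: (8, 7) + (1, 12). λ = (12 - 7)/(1 - 8) ≡ 5/16 mod 23. 16⁻¹ ≡ 13 (mod 23) since 16·13 = 208 ≡ 1, so λ ≡ 19.
  x = λ² - 8 - 1 = 361 - 9 ≡ 7; y = λ·(8 - 7) - 7 ≡ 12. → (7, 12)

(7, 12)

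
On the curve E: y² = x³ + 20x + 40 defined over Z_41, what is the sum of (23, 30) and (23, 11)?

The two points share x = 23 and their y-coordinates satisfy 30 + 11 ≡ 0 (mod 41), so they are inverses. Their sum is the point at infinity.

O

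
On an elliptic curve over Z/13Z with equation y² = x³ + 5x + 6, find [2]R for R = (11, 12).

(8, 8)

tangent at (11, 12): λ = (3·11² + 5)/(2·12) ≡ 4/11. 11⁻¹ ≡ 6 (mod 13), so λ ≡ 4·6 ≡ 11.
  x = λ² - 11 - 11 = 121 - 22 ≡ 8; y = λ·(11 - 8) - 12 ≡ 8. → (8, 8)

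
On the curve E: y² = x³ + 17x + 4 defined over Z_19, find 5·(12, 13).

(12, 6)

Write G = (12, 13).
Double-and-add on 5 = (101)₂. Start with G = (12, 13) for the leading 1-bit.
double: tangent at (12, 13): λ = (3·12² + 17)/(2·13) ≡ 12/7. 7⁻¹ ≡ 11 (mod 19), so λ ≡ 12·11 ≡ 18.
  x = λ² - 12 - 12 = 324 - 24 ≡ 15; y = λ·(12 - 15) - 13 ≡ 9. → (15, 9)
double: tangent at (15, 9): λ = (3·15² + 17)/(2·9) ≡ 8/18. 18⁻¹ ≡ 18 (mod 19), so λ ≡ 8·18 ≡ 11.
  x = λ² - 15 - 15 = 121 - 30 ≡ 15; y = λ·(15 - 15) - 9 ≡ 10. → (15, 10)
add G: (15, 10) + (12, 13). λ = (13 - 10)/(12 - 15) ≡ 3/16 mod 19. 16⁻¹ ≡ 6 (mod 19), so λ ≡ 18.
  x = λ² - 15 - 12 = 324 - 27 ≡ 12; y = λ·(15 - 12) - 10 ≡ 6. → (12, 6)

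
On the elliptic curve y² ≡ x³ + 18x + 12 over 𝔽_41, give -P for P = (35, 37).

(35, 4)

-(35, 37) = (35, -37 mod 41) = (35, 4).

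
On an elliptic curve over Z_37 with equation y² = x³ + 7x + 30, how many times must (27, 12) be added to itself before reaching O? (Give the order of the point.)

7

2P: tangent at (27, 12): λ = (3·27² + 7)/(2·12) ≡ 11/24. 24⁻¹ ≡ 17 (mod 37) since 24·17 = 408 ≡ 1, so λ ≡ 11·17 ≡ 2.
  x = λ² - 27 - 27 = 4 - 54 ≡ 24; y = λ·(27 - 24) - 12 ≡ 31. → (24, 31)
3P: (24, 31) + (27, 12). λ = (12 - 31)/(27 - 24) ≡ 18/3 mod 37. 3⁻¹ ≡ 25 (mod 37) since 3·25 = 75 ≡ 1, so λ ≡ 6.
  x = λ² - 24 - 27 = 36 - 51 ≡ 22; y = λ·(24 - 22) - 31 ≡ 18. → (22, 18)
4P: (22, 18) + (27, 12). λ = (12 - 18)/(27 - 22) ≡ 31/5 mod 37. 5⁻¹ ≡ 15 (mod 37), so λ ≡ 21.
  x = λ² - 22 - 27 = 441 - 49 ≡ 22; y = λ·(22 - 22) - 18 ≡ 19. → (22, 19)
5P: (22, 19) + (27, 12). λ = (12 - 19)/(27 - 22) ≡ 30/5 mod 37. 5⁻¹ ≡ 15 (mod 37), so λ ≡ 6.
  x = λ² - 22 - 27 = 36 - 49 ≡ 24; y = λ·(22 - 24) - 19 ≡ 6. → (24, 6)
6P: (24, 6) + (27, 12). λ = (12 - 6)/(27 - 24) ≡ 6/3 mod 37. 3⁻¹ ≡ 25 (mod 37) since 3·25 = 75 ≡ 1, so λ ≡ 2.
  x = λ² - 24 - 27 = 4 - 51 ≡ 27; y = λ·(24 - 27) - 6 ≡ 25. → (27, 25)
7P: (27, 25) + (27, 12): same x and y₁ ≡ -y₂, so the sum is O.
7P = O, so the order is 7.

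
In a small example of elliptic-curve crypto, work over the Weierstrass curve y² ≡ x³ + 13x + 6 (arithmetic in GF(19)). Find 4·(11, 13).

Write Q = (11, 13).
Repeated addition: build up to 4Q.
2Q: tangent at (11, 13): λ = (3·11² + 13)/(2·13) ≡ 15/7. 7⁻¹ ≡ 11 (mod 19) since 7·11 = 77 ≡ 1, so λ ≡ 15·11 ≡ 13.
  x = λ² - 11 - 11 = 169 - 22 ≡ 14; y = λ·(11 - 14) - 13 ≡ 5. → (14, 5)
3Q: (14, 5) + (11, 13). λ = (13 - 5)/(11 - 14) ≡ 8/16 mod 19. 16⁻¹ ≡ 6 (mod 19) since 16·6 = 96 ≡ 1, so λ ≡ 10.
  x = λ² - 14 - 11 = 100 - 25 ≡ 18; y = λ·(14 - 18) - 5 ≡ 12. → (18, 12)
4Q: (18, 12) + (11, 13). λ = (13 - 12)/(11 - 18) ≡ 1/12 mod 19. 12⁻¹ ≡ 8 (mod 19), so λ ≡ 8.
  x = λ² - 18 - 11 = 64 - 29 ≡ 16; y = λ·(18 - 16) - 12 ≡ 4. → (16, 4)

(16, 4)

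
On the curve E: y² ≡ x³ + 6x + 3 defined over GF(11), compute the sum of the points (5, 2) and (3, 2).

(5, 2) + (3, 2). λ = (2 - 2)/(3 - 5) ≡ 0/9 mod 11. 9⁻¹ ≡ 5 (mod 11) since 9·5 = 45 ≡ 1, so λ ≡ 0.
  x = λ² - 5 - 3 = 0 - 8 ≡ 3; y = λ·(5 - 3) - 2 ≡ 9. → (3, 9)

(3, 9)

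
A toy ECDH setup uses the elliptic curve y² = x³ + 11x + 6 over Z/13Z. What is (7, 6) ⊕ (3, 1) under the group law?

(7, 6) + (3, 1). λ = (1 - 6)/(3 - 7) ≡ 8/9 mod 13. 9⁻¹ ≡ 3 (mod 13), so λ ≡ 11.
  x = λ² - 7 - 3 = 121 - 10 ≡ 7; y = λ·(7 - 7) - 6 ≡ 7. → (7, 7)

(7, 7)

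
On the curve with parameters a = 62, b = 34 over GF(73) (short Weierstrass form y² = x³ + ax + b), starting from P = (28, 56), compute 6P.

Repeated addition: build up to 6P.
2P: tangent at (28, 56): λ = (3·28² + 62)/(2·56) ≡ 5/39. 39⁻¹ ≡ 15 (mod 73), so λ ≡ 5·15 ≡ 2.
  x = λ² - 28 - 28 = 4 - 56 ≡ 21; y = λ·(28 - 21) - 56 ≡ 31. → (21, 31)
3P: (21, 31) + (28, 56). λ = (56 - 31)/(28 - 21) ≡ 25/7 mod 73. 7⁻¹ ≡ 21 (mod 73) since 7·21 = 147 ≡ 1, so λ ≡ 14.
  x = λ² - 21 - 28 = 196 - 49 ≡ 1; y = λ·(21 - 1) - 31 ≡ 30. → (1, 30)
4P: (1, 30) + (28, 56). λ = (56 - 30)/(28 - 1) ≡ 26/27 mod 73. 27⁻¹ ≡ 46 (mod 73), so λ ≡ 28.
  x = λ² - 1 - 28 = 784 - 29 ≡ 25; y = λ·(1 - 25) - 30 ≡ 28. → (25, 28)
5P: (25, 28) + (28, 56). λ = (56 - 28)/(28 - 25) ≡ 28/3 mod 73. 3⁻¹ ≡ 49 (mod 73) since 3·49 = 147 ≡ 1, so λ ≡ 58.
  x = λ² - 25 - 28 = 3364 - 53 ≡ 26; y = λ·(25 - 26) - 28 ≡ 60. → (26, 60)
6P: (26, 60) + (28, 56). λ = (56 - 60)/(28 - 26) ≡ 69/2 mod 73. 2⁻¹ ≡ 37 (mod 73) since 2·37 = 74 ≡ 1, so λ ≡ 71.
  x = λ² - 26 - 28 = 5041 - 54 ≡ 23; y = λ·(26 - 23) - 60 ≡ 7. → (23, 7)

(23, 7)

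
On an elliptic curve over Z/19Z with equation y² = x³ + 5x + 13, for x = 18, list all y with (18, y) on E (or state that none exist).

8, 11

x³ + 5x + 13 = 5935 ≡ 7 (mod 19).
Square roots of 7 mod 19: 8 and 11 (since 8² = 64 ≡ 7).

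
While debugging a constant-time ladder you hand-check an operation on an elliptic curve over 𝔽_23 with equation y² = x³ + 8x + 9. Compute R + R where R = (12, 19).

tangent at (12, 19): λ = (3·12² + 8)/(2·19) ≡ 3/15. 15⁻¹ ≡ 20 (mod 23), so λ ≡ 3·20 ≡ 14.
  x = λ² - 12 - 12 = 196 - 24 ≡ 11; y = λ·(12 - 11) - 19 ≡ 18. → (11, 18)

(11, 18)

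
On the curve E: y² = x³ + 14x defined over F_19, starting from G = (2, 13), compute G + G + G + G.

(7, 17)

Double-and-add on 4 = (100)₂. Start with G = (2, 13) for the leading 1-bit.
double: tangent at (2, 13): λ = (3·2² + 14)/(2·13) ≡ 7/7. 7⁻¹ ≡ 11 (mod 19) since 7·11 = 77 ≡ 1, so λ ≡ 7·11 ≡ 1.
  x = λ² - 2 - 2 = 1 - 4 ≡ 16; y = λ·(2 - 16) - 13 ≡ 11. → (16, 11)
double: tangent at (16, 11): λ = (3·16² + 14)/(2·11) ≡ 3/3. 3⁻¹ ≡ 13 (mod 19), so λ ≡ 3·13 ≡ 1.
  x = λ² - 16 - 16 = 1 - 32 ≡ 7; y = λ·(16 - 7) - 11 ≡ 17. → (7, 17)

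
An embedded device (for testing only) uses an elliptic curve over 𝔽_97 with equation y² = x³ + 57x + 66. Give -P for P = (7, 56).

(7, 41)

-(7, 56) = (7, -56 mod 97) = (7, 41).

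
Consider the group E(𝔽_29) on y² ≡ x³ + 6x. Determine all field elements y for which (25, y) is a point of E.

12, 17

x³ + 6x + 0 = 15775 ≡ 28 (mod 29).
Square roots of 28 mod 29: 12 and 17 (since 12² = 144 ≡ 28).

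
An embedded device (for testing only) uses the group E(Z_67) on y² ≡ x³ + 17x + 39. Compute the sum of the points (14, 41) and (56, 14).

(21, 64)

(14, 41) + (56, 14). λ = (14 - 41)/(56 - 14) ≡ 40/42 mod 67. 42⁻¹ ≡ 8 (mod 67) since 42·8 = 336 ≡ 1, so λ ≡ 52.
  x = λ² - 14 - 56 = 2704 - 70 ≡ 21; y = λ·(14 - 21) - 41 ≡ 64. → (21, 64)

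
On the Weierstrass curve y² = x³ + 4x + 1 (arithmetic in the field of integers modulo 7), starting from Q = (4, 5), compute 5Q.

Double-and-add on 5 = (101)₂. Start with Q = (4, 5) for the leading 1-bit.
double: tangent at (4, 5): λ = (3·4² + 4)/(2·5) ≡ 3/3. 3⁻¹ ≡ 5 (mod 7), so λ ≡ 3·5 ≡ 1.
  x = λ² - 4 - 4 = 1 - 8 ≡ 0; y = λ·(4 - 0) - 5 ≡ 6. → (0, 6)
double: tangent at (0, 6): λ = (3·0² + 4)/(2·6) ≡ 4/5. 5⁻¹ ≡ 3 (mod 7), so λ ≡ 4·3 ≡ 5.
  x = λ² - 0 - 0 = 25 - 0 ≡ 4; y = λ·(0 - 4) - 6 ≡ 2. → (4, 2)
add Q: (4, 2) + (4, 5): same x and y₁ ≡ -y₂, so the sum is the point at infinity.

O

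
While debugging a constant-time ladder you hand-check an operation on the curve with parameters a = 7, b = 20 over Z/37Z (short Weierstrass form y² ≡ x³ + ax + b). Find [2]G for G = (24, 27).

tangent at (24, 27): λ = (3·24² + 7)/(2·27) ≡ 33/17. 17⁻¹ ≡ 24 (mod 37), so λ ≡ 33·24 ≡ 15.
  x = λ² - 24 - 24 = 225 - 48 ≡ 29; y = λ·(24 - 29) - 27 ≡ 9. → (29, 9)

(29, 9)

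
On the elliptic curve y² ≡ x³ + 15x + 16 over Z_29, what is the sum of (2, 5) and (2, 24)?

The two points share x = 2 and their y-coordinates satisfy 5 + 24 ≡ 0 (mod 29), so they are inverses. Their sum is the point at infinity.

O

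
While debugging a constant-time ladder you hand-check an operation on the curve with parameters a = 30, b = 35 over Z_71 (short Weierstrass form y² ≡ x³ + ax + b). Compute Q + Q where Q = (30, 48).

(19, 3)

tangent at (30, 48): λ = (3·30² + 30)/(2·48) ≡ 32/25. 25⁻¹ ≡ 54 (mod 71), so λ ≡ 32·54 ≡ 24.
  x = λ² - 30 - 30 = 576 - 60 ≡ 19; y = λ·(30 - 19) - 48 ≡ 3. → (19, 3)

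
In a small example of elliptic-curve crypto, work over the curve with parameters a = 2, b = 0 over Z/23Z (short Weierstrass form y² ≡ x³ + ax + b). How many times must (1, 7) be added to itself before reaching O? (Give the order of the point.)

2P: tangent at (1, 7): λ = (3·1² + 2)/(2·7) ≡ 5/14. 14⁻¹ ≡ 5 (mod 23), so λ ≡ 5·5 ≡ 2.
  x = λ² - 1 - 1 = 4 - 2 ≡ 2; y = λ·(1 - 2) - 7 ≡ 14. → (2, 14)
3P: (2, 14) + (1, 7). λ = (7 - 14)/(1 - 2) ≡ 16/22 mod 23. 22⁻¹ ≡ 22 (mod 23), so λ ≡ 7.
  x = λ² - 2 - 1 = 49 - 3 ≡ 0; y = λ·(2 - 0) - 14 ≡ 0. → (0, 0)
4P: (0, 0) + (1, 7). λ = (7 - 0)/(1 - 0) ≡ 7/1 mod 23. 1⁻¹ ≡ 1 (mod 23) since 1·1 = 1 ≡ 1, so λ ≡ 7.
  x = λ² - 0 - 1 = 49 - 1 ≡ 2; y = λ·(0 - 2) - 0 ≡ 9. → (2, 9)
5P: (2, 9) + (1, 7). λ = (7 - 9)/(1 - 2) ≡ 21/22 mod 23. 22⁻¹ ≡ 22 (mod 23), so λ ≡ 2.
  x = λ² - 2 - 1 = 4 - 3 ≡ 1; y = λ·(2 - 1) - 9 ≡ 16. → (1, 16)
6P: (1, 16) + (1, 7): same x and y₁ ≡ -y₂, so the sum is O.
6P = O, so the order is 6.

6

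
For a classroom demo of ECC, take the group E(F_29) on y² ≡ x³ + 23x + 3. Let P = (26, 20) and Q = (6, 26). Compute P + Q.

(20, 13)

(26, 20) + (6, 26). λ = (26 - 20)/(6 - 26) ≡ 6/9 mod 29. 9⁻¹ ≡ 13 (mod 29) since 9·13 = 117 ≡ 1, so λ ≡ 20.
  x = λ² - 26 - 6 = 400 - 32 ≡ 20; y = λ·(26 - 20) - 20 ≡ 13. → (20, 13)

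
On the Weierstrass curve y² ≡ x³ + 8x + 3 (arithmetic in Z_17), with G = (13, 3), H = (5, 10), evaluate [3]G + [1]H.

(15, 8)

First 3G:
Repeated addition: build up to 3G.
2G: tangent at (13, 3): λ = (3·13² + 8)/(2·3) ≡ 5/6. 6⁻¹ ≡ 3 (mod 17) since 6·3 = 18 ≡ 1, so λ ≡ 5·3 ≡ 15.
  x = λ² - 13 - 13 = 225 - 26 ≡ 12; y = λ·(13 - 12) - 3 ≡ 12. → (12, 12)
3G: (12, 12) + (13, 3). λ = (3 - 12)/(13 - 12) ≡ 8/1 mod 17. 1⁻¹ ≡ 1 (mod 17), so λ ≡ 8.
  x = λ² - 12 - 13 = 64 - 25 ≡ 5; y = λ·(12 - 5) - 12 ≡ 10. → (5, 10)
3G = (5, 10).
Finally 3G + H:
tangent at (5, 10): λ = (3·5² + 8)/(2·10) ≡ 15/3. 3⁻¹ ≡ 6 (mod 17), so λ ≡ 15·6 ≡ 5.
  x = λ² - 5 - 5 = 25 - 10 ≡ 15; y = λ·(5 - 15) - 10 ≡ 8. → (15, 8)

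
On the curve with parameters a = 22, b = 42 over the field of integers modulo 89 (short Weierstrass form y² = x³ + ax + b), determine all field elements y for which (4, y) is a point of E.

4, 85

x³ + 22x + 42 = 194 ≡ 16 (mod 89).
Square roots of 16 mod 89: 4 and 85 (since 4² = 16 ≡ 16).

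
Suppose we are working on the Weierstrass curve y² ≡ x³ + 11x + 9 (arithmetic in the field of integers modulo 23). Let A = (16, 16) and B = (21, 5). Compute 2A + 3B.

First 2A:
Repeated addition: build up to 2A.
2A: tangent at (16, 16): λ = (3·16² + 11)/(2·16) ≡ 20/9. 9⁻¹ ≡ 18 (mod 23) since 9·18 = 162 ≡ 1, so λ ≡ 20·18 ≡ 15.
  x = λ² - 16 - 16 = 225 - 32 ≡ 9; y = λ·(16 - 9) - 16 ≡ 20. → (9, 20)
2A = (9, 20).
Next 3B:
Repeated addition: build up to 3B.
2B: tangent at (21, 5): λ = (3·21² + 11)/(2·5) ≡ 0/10. 10⁻¹ ≡ 7 (mod 23), so λ ≡ 0·7 ≡ 0.
  x = λ² - 21 - 21 = 0 - 42 ≡ 4; y = λ·(21 - 4) - 5 ≡ 18. → (4, 18)
3B: (4, 18) + (21, 5). λ = (5 - 18)/(21 - 4) ≡ 10/17 mod 23. 17⁻¹ ≡ 19 (mod 23) since 17·19 = 323 ≡ 1, so λ ≡ 6.
  x = λ² - 4 - 21 = 36 - 25 ≡ 11; y = λ·(4 - 11) - 18 ≡ 9. → (11, 9)
3B = (11, 9).
Finally 2A + 3B:
(9, 20) + (11, 9). λ = (9 - 20)/(11 - 9) ≡ 12/2 mod 23. 2⁻¹ ≡ 12 (mod 23), so λ ≡ 6.
  x = λ² - 9 - 11 = 36 - 20 ≡ 16; y = λ·(9 - 16) - 20 ≡ 7. → (16, 7)

(16, 7)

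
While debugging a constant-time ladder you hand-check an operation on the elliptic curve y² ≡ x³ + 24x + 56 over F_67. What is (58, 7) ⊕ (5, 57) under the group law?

(40, 19)

(58, 7) + (5, 57). λ = (57 - 7)/(5 - 58) ≡ 50/14 mod 67. 14⁻¹ ≡ 24 (mod 67) since 14·24 = 336 ≡ 1, so λ ≡ 61.
  x = λ² - 58 - 5 = 3721 - 63 ≡ 40; y = λ·(58 - 40) - 7 ≡ 19. → (40, 19)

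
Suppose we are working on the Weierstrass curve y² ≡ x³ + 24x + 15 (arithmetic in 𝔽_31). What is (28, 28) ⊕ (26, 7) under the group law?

(2, 28)

(28, 28) + (26, 7). λ = (7 - 28)/(26 - 28) ≡ 10/29 mod 31. 29⁻¹ ≡ 15 (mod 31), so λ ≡ 26.
  x = λ² - 28 - 26 = 676 - 54 ≡ 2; y = λ·(28 - 2) - 28 ≡ 28. → (2, 28)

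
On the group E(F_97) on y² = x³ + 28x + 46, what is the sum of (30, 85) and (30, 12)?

The two points share x = 30 and their y-coordinates satisfy 85 + 12 ≡ 0 (mod 97), so they are inverses. Their sum is 𝒪.

O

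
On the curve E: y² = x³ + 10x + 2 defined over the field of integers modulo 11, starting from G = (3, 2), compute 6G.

Repeated addition: build up to 6G.
2G: tangent at (3, 2): λ = (3·3² + 10)/(2·2) ≡ 4/4. 4⁻¹ ≡ 3 (mod 11) since 4·3 = 12 ≡ 1, so λ ≡ 4·3 ≡ 1.
  x = λ² - 3 - 3 = 1 - 6 ≡ 6; y = λ·(3 - 6) - 2 ≡ 6. → (6, 6)
3G: (6, 6) + (3, 2). λ = (2 - 6)/(3 - 6) ≡ 7/8 mod 11. 8⁻¹ ≡ 7 (mod 11), so λ ≡ 5.
  x = λ² - 6 - 3 = 25 - 9 ≡ 5; y = λ·(6 - 5) - 6 ≡ 10. → (5, 10)
4G: (5, 10) + (3, 2). λ = (2 - 10)/(3 - 5) ≡ 3/9 mod 11. 9⁻¹ ≡ 5 (mod 11) since 9·5 = 45 ≡ 1, so λ ≡ 4.
  x = λ² - 5 - 3 = 16 - 8 ≡ 8; y = λ·(5 - 8) - 10 ≡ 0. → (8, 0)
5G: (8, 0) + (3, 2). λ = (2 - 0)/(3 - 8) ≡ 2/6 mod 11. 6⁻¹ ≡ 2 (mod 11), so λ ≡ 4.
  x = λ² - 8 - 3 = 16 - 11 ≡ 5; y = λ·(8 - 5) - 0 ≡ 1. → (5, 1)
6G: (5, 1) + (3, 2). λ = (2 - 1)/(3 - 5) ≡ 1/9 mod 11. 9⁻¹ ≡ 5 (mod 11) since 9·5 = 45 ≡ 1, so λ ≡ 5.
  x = λ² - 5 - 3 = 25 - 8 ≡ 6; y = λ·(5 - 6) - 1 ≡ 5. → (6, 5)

(6, 5)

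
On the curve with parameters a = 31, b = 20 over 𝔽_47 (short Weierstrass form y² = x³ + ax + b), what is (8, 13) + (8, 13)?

tangent at (8, 13): λ = (3·8² + 31)/(2·13) ≡ 35/26. 26⁻¹ ≡ 38 (mod 47) since 26·38 = 988 ≡ 1, so λ ≡ 35·38 ≡ 14.
  x = λ² - 8 - 8 = 196 - 16 ≡ 39; y = λ·(8 - 39) - 13 ≡ 23. → (39, 23)

(39, 23)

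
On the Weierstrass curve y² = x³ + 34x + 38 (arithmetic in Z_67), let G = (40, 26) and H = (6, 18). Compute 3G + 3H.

First 3G:
Repeated addition: build up to 3G.
2G: tangent at (40, 26): λ = (3·40² + 34)/(2·26) ≡ 10/52. 52⁻¹ ≡ 58 (mod 67) since 52·58 = 3016 ≡ 1, so λ ≡ 10·58 ≡ 44.
  x = λ² - 40 - 40 = 1936 - 80 ≡ 47; y = λ·(40 - 47) - 26 ≡ 1. → (47, 1)
3G: (47, 1) + (40, 26). λ = (26 - 1)/(40 - 47) ≡ 25/60 mod 67. 60⁻¹ ≡ 19 (mod 67), so λ ≡ 6.
  x = λ² - 47 - 40 = 36 - 87 ≡ 16; y = λ·(47 - 16) - 1 ≡ 51. → (16, 51)
3G = (16, 51).
Next 3H:
Repeated addition: build up to 3H.
2H: tangent at (6, 18): λ = (3·6² + 34)/(2·18) ≡ 8/36. 36⁻¹ ≡ 54 (mod 67), so λ ≡ 8·54 ≡ 30.
  x = λ² - 6 - 6 = 900 - 12 ≡ 17; y = λ·(6 - 17) - 18 ≡ 54. → (17, 54)
3H: (17, 54) + (6, 18). λ = (18 - 54)/(6 - 17) ≡ 31/56 mod 67. 56⁻¹ ≡ 6 (mod 67), so λ ≡ 52.
  x = λ² - 17 - 6 = 2704 - 23 ≡ 1; y = λ·(17 - 1) - 54 ≡ 41. → (1, 41)
3H = (1, 41).
Finally 3G + 3H:
(16, 51) + (1, 41). λ = (41 - 51)/(1 - 16) ≡ 57/52 mod 67. 52⁻¹ ≡ 58 (mod 67), so λ ≡ 23.
  x = λ² - 16 - 1 = 529 - 17 ≡ 43; y = λ·(16 - 43) - 51 ≡ 65. → (43, 65)

(43, 65)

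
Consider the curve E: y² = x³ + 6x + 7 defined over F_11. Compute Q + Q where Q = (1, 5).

(2, 4)

tangent at (1, 5): λ = (3·1² + 6)/(2·5) ≡ 9/10. 10⁻¹ ≡ 10 (mod 11) since 10·10 = 100 ≡ 1, so λ ≡ 9·10 ≡ 2.
  x = λ² - 1 - 1 = 4 - 2 ≡ 2; y = λ·(1 - 2) - 5 ≡ 4. → (2, 4)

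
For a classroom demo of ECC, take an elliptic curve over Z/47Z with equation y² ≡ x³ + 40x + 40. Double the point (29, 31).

(44, 38)

tangent at (29, 31): λ = (3·29² + 40)/(2·31) ≡ 25/15. 15⁻¹ ≡ 22 (mod 47) since 15·22 = 330 ≡ 1, so λ ≡ 25·22 ≡ 33.
  x = λ² - 29 - 29 = 1089 - 58 ≡ 44; y = λ·(29 - 44) - 31 ≡ 38. → (44, 38)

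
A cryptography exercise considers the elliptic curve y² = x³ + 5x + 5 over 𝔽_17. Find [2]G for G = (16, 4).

tangent at (16, 4): λ = (3·16² + 5)/(2·4) ≡ 8/8. 8⁻¹ ≡ 15 (mod 17) since 8·15 = 120 ≡ 1, so λ ≡ 8·15 ≡ 1.
  x = λ² - 16 - 16 = 1 - 32 ≡ 3; y = λ·(16 - 3) - 4 ≡ 9. → (3, 9)

(3, 9)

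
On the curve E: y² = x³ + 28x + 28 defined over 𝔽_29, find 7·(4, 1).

Write P = (4, 1).
Repeated addition: build up to 7P.
2P: tangent at (4, 1): λ = (3·4² + 28)/(2·1) ≡ 18/2. 2⁻¹ ≡ 15 (mod 29), so λ ≡ 18·15 ≡ 9.
  x = λ² - 4 - 4 = 81 - 8 ≡ 15; y = λ·(4 - 15) - 1 ≡ 16. → (15, 16)
3P: (15, 16) + (4, 1). λ = (1 - 16)/(4 - 15) ≡ 14/18 mod 29. 18⁻¹ ≡ 21 (mod 29) since 18·21 = 378 ≡ 1, so λ ≡ 4.
  x = λ² - 15 - 4 = 16 - 19 ≡ 26; y = λ·(15 - 26) - 16 ≡ 27. → (26, 27)
4P: (26, 27) + (4, 1). λ = (1 - 27)/(4 - 26) ≡ 3/7 mod 29. 7⁻¹ ≡ 25 (mod 29) since 7·25 = 175 ≡ 1, so λ ≡ 17.
  x = λ² - 26 - 4 = 289 - 30 ≡ 27; y = λ·(26 - 27) - 27 ≡ 14. → (27, 14)
5P: (27, 14) + (4, 1). λ = (1 - 14)/(4 - 27) ≡ 16/6 mod 29. 6⁻¹ ≡ 5 (mod 29), so λ ≡ 22.
  x = λ² - 27 - 4 = 484 - 31 ≡ 18; y = λ·(27 - 18) - 14 ≡ 10. → (18, 10)
6P: (18, 10) + (4, 1). λ = (1 - 10)/(4 - 18) ≡ 20/15 mod 29. 15⁻¹ ≡ 2 (mod 29) since 15·2 = 30 ≡ 1, so λ ≡ 11.
  x = λ² - 18 - 4 = 121 - 22 ≡ 12; y = λ·(18 - 12) - 10 ≡ 27. → (12, 27)
7P: (12, 27) + (4, 1). λ = (1 - 27)/(4 - 12) ≡ 3/21 mod 29. 21⁻¹ ≡ 18 (mod 29), so λ ≡ 25.
  x = λ² - 12 - 4 = 625 - 16 ≡ 0; y = λ·(12 - 0) - 27 ≡ 12. → (0, 12)

(0, 12)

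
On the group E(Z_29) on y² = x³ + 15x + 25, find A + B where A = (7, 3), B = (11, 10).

(5, 15)

(7, 3) + (11, 10). λ = (10 - 3)/(11 - 7) ≡ 7/4 mod 29. 4⁻¹ ≡ 22 (mod 29), so λ ≡ 9.
  x = λ² - 7 - 11 = 81 - 18 ≡ 5; y = λ·(7 - 5) - 3 ≡ 15. → (5, 15)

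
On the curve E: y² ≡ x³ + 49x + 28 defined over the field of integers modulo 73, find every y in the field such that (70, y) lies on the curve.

x³ + 49x + 28 = 346458 ≡ 0 (mod 73).
Only y = 0 satisfies y² ≡ 0.

0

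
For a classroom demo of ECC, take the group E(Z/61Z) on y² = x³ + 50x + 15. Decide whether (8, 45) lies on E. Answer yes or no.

yes

y² = 45² ≡ 12; x³ + 50x + 15 = 927 ≡ 12 (mod 61). 12 = 12.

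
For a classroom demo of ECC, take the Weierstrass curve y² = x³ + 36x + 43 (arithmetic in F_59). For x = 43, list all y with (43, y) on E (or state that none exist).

none

x³ + 36x + 43 = 81098 ≡ 32 (mod 59).
32 is a non-residue mod 59; no y exists.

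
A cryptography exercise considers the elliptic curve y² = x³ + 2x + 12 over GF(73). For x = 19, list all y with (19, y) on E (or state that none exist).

x³ + 2x + 12 = 6909 ≡ 47 (mod 73).
47 is a non-residue mod 73; no y exists.

none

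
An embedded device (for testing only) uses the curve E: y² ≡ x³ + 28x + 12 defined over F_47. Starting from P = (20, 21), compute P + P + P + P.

Double-and-add on 4 = (100)₂. Start with P = (20, 21) for the leading 1-bit.
double: tangent at (20, 21): λ = (3·20² + 28)/(2·21) ≡ 6/42. 42⁻¹ ≡ 28 (mod 47) since 42·28 = 1176 ≡ 1, so λ ≡ 6·28 ≡ 27.
  x = λ² - 20 - 20 = 729 - 40 ≡ 31; y = λ·(20 - 31) - 21 ≡ 11. → (31, 11)
double: tangent at (31, 11): λ = (3·31² + 28)/(2·11) ≡ 44/22. 22⁻¹ ≡ 15 (mod 47) since 22·15 = 330 ≡ 1, so λ ≡ 44·15 ≡ 2.
  x = λ² - 31 - 31 = 4 - 62 ≡ 36; y = λ·(31 - 36) - 11 ≡ 26. → (36, 26)

(36, 26)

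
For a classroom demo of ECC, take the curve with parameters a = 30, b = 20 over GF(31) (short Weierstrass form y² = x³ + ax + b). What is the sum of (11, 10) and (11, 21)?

O

The two points share x = 11 and their y-coordinates satisfy 10 + 21 ≡ 0 (mod 31), so they are inverses. Their sum is ∞.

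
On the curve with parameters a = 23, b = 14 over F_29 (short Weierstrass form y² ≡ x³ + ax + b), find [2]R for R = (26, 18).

tangent at (26, 18): λ = (3·26² + 23)/(2·18) ≡ 21/7. 7⁻¹ ≡ 25 (mod 29), so λ ≡ 21·25 ≡ 3.
  x = λ² - 26 - 26 = 9 - 52 ≡ 15; y = λ·(26 - 15) - 18 ≡ 15. → (15, 15)

(15, 15)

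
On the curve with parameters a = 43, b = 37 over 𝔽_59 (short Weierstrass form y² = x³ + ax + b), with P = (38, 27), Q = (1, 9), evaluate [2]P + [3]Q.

First 2P:
Repeated addition: build up to 2P.
2P: tangent at (38, 27): λ = (3·38² + 43)/(2·27) ≡ 9/54. 54⁻¹ ≡ 47 (mod 59), so λ ≡ 9·47 ≡ 10.
  x = λ² - 38 - 38 = 100 - 76 ≡ 24; y = λ·(38 - 24) - 27 ≡ 54. → (24, 54)
2P = (24, 54).
Next 3Q:
Repeated addition: build up to 3Q.
2Q: tangent at (1, 9): λ = (3·1² + 43)/(2·9) ≡ 46/18. 18⁻¹ ≡ 23 (mod 59) since 18·23 = 414 ≡ 1, so λ ≡ 46·23 ≡ 55.
  x = λ² - 1 - 1 = 3025 - 2 ≡ 14; y = λ·(1 - 14) - 9 ≡ 43. → (14, 43)
3Q: (14, 43) + (1, 9). λ = (9 - 43)/(1 - 14) ≡ 25/46 mod 59. 46⁻¹ ≡ 9 (mod 59) since 46·9 = 414 ≡ 1, so λ ≡ 48.
  x = λ² - 14 - 1 = 2304 - 15 ≡ 47; y = λ·(14 - 47) - 43 ≡ 25. → (47, 25)
3Q = (47, 25).
Finally 2P + 3Q:
(24, 54) + (47, 25). λ = (25 - 54)/(47 - 24) ≡ 30/23 mod 59. 23⁻¹ ≡ 18 (mod 59), so λ ≡ 9.
  x = λ² - 24 - 47 = 81 - 71 ≡ 10; y = λ·(24 - 10) - 54 ≡ 13. → (10, 13)

(10, 13)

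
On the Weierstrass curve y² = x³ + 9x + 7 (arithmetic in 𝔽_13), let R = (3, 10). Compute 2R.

(4, 9)

tangent at (3, 10): λ = (3·3² + 9)/(2·10) ≡ 10/7. 7⁻¹ ≡ 2 (mod 13), so λ ≡ 10·2 ≡ 7.
  x = λ² - 3 - 3 = 49 - 6 ≡ 4; y = λ·(3 - 4) - 10 ≡ 9. → (4, 9)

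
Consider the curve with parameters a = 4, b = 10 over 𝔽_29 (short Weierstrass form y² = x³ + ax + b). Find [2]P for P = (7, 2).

tangent at (7, 2): λ = (3·7² + 4)/(2·2) ≡ 6/4. 4⁻¹ ≡ 22 (mod 29), so λ ≡ 6·22 ≡ 16.
  x = λ² - 7 - 7 = 256 - 14 ≡ 10; y = λ·(7 - 10) - 2 ≡ 8. → (10, 8)

(10, 8)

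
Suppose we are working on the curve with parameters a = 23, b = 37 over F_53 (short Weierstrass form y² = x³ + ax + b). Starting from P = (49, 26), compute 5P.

Double-and-add on 5 = (101)₂. Start with P = (49, 26) for the leading 1-bit.
double: tangent at (49, 26): λ = (3·49² + 23)/(2·26) ≡ 18/52. 52⁻¹ ≡ 52 (mod 53) since 52·52 = 2704 ≡ 1, so λ ≡ 18·52 ≡ 35.
  x = λ² - 49 - 49 = 1225 - 98 ≡ 14; y = λ·(49 - 14) - 26 ≡ 33. → (14, 33)
double: tangent at (14, 33): λ = (3·14² + 23)/(2·33) ≡ 28/13. 13⁻¹ ≡ 49 (mod 53), so λ ≡ 28·49 ≡ 47.
  x = λ² - 14 - 14 = 2209 - 28 ≡ 8; y = λ·(14 - 8) - 33 ≡ 37. → (8, 37)
add P: (8, 37) + (49, 26). λ = (26 - 37)/(49 - 8) ≡ 42/41 mod 53. 41⁻¹ ≡ 22 (mod 53) since 41·22 = 902 ≡ 1, so λ ≡ 23.
  x = λ² - 8 - 49 = 529 - 57 ≡ 48; y = λ·(8 - 48) - 37 ≡ 50. → (48, 50)

(48, 50)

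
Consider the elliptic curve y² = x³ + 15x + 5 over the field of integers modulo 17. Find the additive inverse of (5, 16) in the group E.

-(5, 16) = (5, -16 mod 17) = (5, 1).

(5, 1)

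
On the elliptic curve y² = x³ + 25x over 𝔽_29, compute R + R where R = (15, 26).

(22, 27)

tangent at (15, 26): λ = (3·15² + 25)/(2·26) ≡ 4/23. 23⁻¹ ≡ 24 (mod 29) since 23·24 = 552 ≡ 1, so λ ≡ 4·24 ≡ 9.
  x = λ² - 15 - 15 = 81 - 30 ≡ 22; y = λ·(15 - 22) - 26 ≡ 27. → (22, 27)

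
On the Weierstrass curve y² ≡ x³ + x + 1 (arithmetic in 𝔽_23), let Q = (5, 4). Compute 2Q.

tangent at (5, 4): λ = (3·5² + 1)/(2·4) ≡ 7/8. 8⁻¹ ≡ 3 (mod 23) since 8·3 = 24 ≡ 1, so λ ≡ 7·3 ≡ 21.
  x = λ² - 5 - 5 = 441 - 10 ≡ 17; y = λ·(5 - 17) - 4 ≡ 20. → (17, 20)

(17, 20)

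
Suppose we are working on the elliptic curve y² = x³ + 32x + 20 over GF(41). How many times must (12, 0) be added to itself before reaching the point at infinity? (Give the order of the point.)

2

2P: (12, 0) + (12, 0): same x and y₁ ≡ -y₂, so the sum is the point at infinity.
2P = the point at infinity, so the order is 2.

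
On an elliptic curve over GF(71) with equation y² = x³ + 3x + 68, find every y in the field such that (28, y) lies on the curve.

none

x³ + 3x + 68 = 22104 ≡ 23 (mod 71).
23 is a non-residue mod 71; no y exists.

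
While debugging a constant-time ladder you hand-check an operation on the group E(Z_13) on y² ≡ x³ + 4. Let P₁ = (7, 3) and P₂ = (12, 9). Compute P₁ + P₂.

(10, 9)

(7, 3) + (12, 9). λ = (9 - 3)/(12 - 7) ≡ 6/5 mod 13. 5⁻¹ ≡ 8 (mod 13) since 5·8 = 40 ≡ 1, so λ ≡ 9.
  x = λ² - 7 - 12 = 81 - 19 ≡ 10; y = λ·(7 - 10) - 3 ≡ 9. → (10, 9)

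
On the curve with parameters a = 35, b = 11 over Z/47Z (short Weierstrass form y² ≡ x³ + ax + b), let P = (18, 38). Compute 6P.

(22, 14)

Repeated addition: build up to 6P.
2P: tangent at (18, 38): λ = (3·18² + 35)/(2·38) ≡ 20/29. 29⁻¹ ≡ 13 (mod 47), so λ ≡ 20·13 ≡ 25.
  x = λ² - 18 - 18 = 625 - 36 ≡ 25; y = λ·(18 - 25) - 38 ≡ 22. → (25, 22)
3P: (25, 22) + (18, 38). λ = (38 - 22)/(18 - 25) ≡ 16/40 mod 47. 40⁻¹ ≡ 20 (mod 47) since 40·20 = 800 ≡ 1, so λ ≡ 38.
  x = λ² - 25 - 18 = 1444 - 43 ≡ 38; y = λ·(25 - 38) - 22 ≡ 1. → (38, 1)
4P: (38, 1) + (18, 38). λ = (38 - 1)/(18 - 38) ≡ 37/27 mod 47. 27⁻¹ ≡ 7 (mod 47), so λ ≡ 24.
  x = λ² - 38 - 18 = 576 - 56 ≡ 3; y = λ·(38 - 3) - 1 ≡ 40. → (3, 40)
5P: (3, 40) + (18, 38). λ = (38 - 40)/(18 - 3) ≡ 45/15 mod 47. 15⁻¹ ≡ 22 (mod 47), so λ ≡ 3.
  x = λ² - 3 - 18 = 9 - 21 ≡ 35; y = λ·(3 - 35) - 40 ≡ 5. → (35, 5)
6P: (35, 5) + (18, 38). λ = (38 - 5)/(18 - 35) ≡ 33/30 mod 47. 30⁻¹ ≡ 11 (mod 47) since 30·11 = 330 ≡ 1, so λ ≡ 34.
  x = λ² - 35 - 18 = 1156 - 53 ≡ 22; y = λ·(35 - 22) - 5 ≡ 14. → (22, 14)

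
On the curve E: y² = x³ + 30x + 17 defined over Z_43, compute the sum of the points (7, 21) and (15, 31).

(36, 18)

(7, 21) + (15, 31). λ = (31 - 21)/(15 - 7) ≡ 10/8 mod 43. 8⁻¹ ≡ 27 (mod 43), so λ ≡ 12.
  x = λ² - 7 - 15 = 144 - 22 ≡ 36; y = λ·(7 - 36) - 21 ≡ 18. → (36, 18)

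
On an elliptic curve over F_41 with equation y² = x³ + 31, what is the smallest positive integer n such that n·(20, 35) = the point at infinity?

7

2P: tangent at (20, 35): λ = (3·20² + 0)/(2·35) ≡ 11/29. 29⁻¹ ≡ 17 (mod 41) since 29·17 = 493 ≡ 1, so λ ≡ 11·17 ≡ 23.
  x = λ² - 20 - 20 = 529 - 40 ≡ 38; y = λ·(20 - 38) - 35 ≡ 2. → (38, 2)
3P: (38, 2) + (20, 35). λ = (35 - 2)/(20 - 38) ≡ 33/23 mod 41. 23⁻¹ ≡ 25 (mod 41), so λ ≡ 5.
  x = λ² - 38 - 20 = 25 - 58 ≡ 8; y = λ·(38 - 8) - 2 ≡ 25. → (8, 25)
4P: (8, 25) + (20, 35). λ = (35 - 25)/(20 - 8) ≡ 10/12 mod 41. 12⁻¹ ≡ 24 (mod 41) since 12·24 = 288 ≡ 1, so λ ≡ 35.
  x = λ² - 8 - 20 = 1225 - 28 ≡ 8; y = λ·(8 - 8) - 25 ≡ 16. → (8, 16)
5P: (8, 16) + (20, 35). λ = (35 - 16)/(20 - 8) ≡ 19/12 mod 41. 12⁻¹ ≡ 24 (mod 41), so λ ≡ 5.
  x = λ² - 8 - 20 = 25 - 28 ≡ 38; y = λ·(8 - 38) - 16 ≡ 39. → (38, 39)
6P: (38, 39) + (20, 35). λ = (35 - 39)/(20 - 38) ≡ 37/23 mod 41. 23⁻¹ ≡ 25 (mod 41), so λ ≡ 23.
  x = λ² - 38 - 20 = 529 - 58 ≡ 20; y = λ·(38 - 20) - 39 ≡ 6. → (20, 6)
7P: (20, 6) + (20, 35): same x and y₁ ≡ -y₂, so the sum is the point at infinity.
7P = the point at infinity, so the order is 7.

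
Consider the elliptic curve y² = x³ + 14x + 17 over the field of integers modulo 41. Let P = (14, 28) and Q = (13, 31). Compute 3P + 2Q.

(40, 17)

First 3P:
Repeated addition: build up to 3P.
2P: tangent at (14, 28): λ = (3·14² + 14)/(2·28) ≡ 28/15. 15⁻¹ ≡ 11 (mod 41) since 15·11 = 165 ≡ 1, so λ ≡ 28·11 ≡ 21.
  x = λ² - 14 - 14 = 441 - 28 ≡ 3; y = λ·(14 - 3) - 28 ≡ 39. → (3, 39)
3P: (3, 39) + (14, 28). λ = (28 - 39)/(14 - 3) ≡ 30/11 mod 41. 11⁻¹ ≡ 15 (mod 41) since 11·15 = 165 ≡ 1, so λ ≡ 40.
  x = λ² - 3 - 14 = 1600 - 17 ≡ 25; y = λ·(3 - 25) - 39 ≡ 24. → (25, 24)
3P = (25, 24).
Next 2Q:
Repeated addition: build up to 2Q.
2Q: tangent at (13, 31): λ = (3·13² + 14)/(2·31) ≡ 29/21. 21⁻¹ ≡ 2 (mod 41), so λ ≡ 29·2 ≡ 17.
  x = λ² - 13 - 13 = 289 - 26 ≡ 17; y = λ·(13 - 17) - 31 ≡ 24. → (17, 24)
2Q = (17, 24).
Finally 3P + 2Q:
(25, 24) + (17, 24). λ = (24 - 24)/(17 - 25) ≡ 0/33 mod 41. 33⁻¹ ≡ 5 (mod 41), so λ ≡ 0.
  x = λ² - 25 - 17 = 0 - 42 ≡ 40; y = λ·(25 - 40) - 24 ≡ 17. → (40, 17)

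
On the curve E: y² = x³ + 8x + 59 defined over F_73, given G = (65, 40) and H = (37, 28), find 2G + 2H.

(59, 59)

First 2G:
Repeated addition: build up to 2G.
2G: tangent at (65, 40): λ = (3·65² + 8)/(2·40) ≡ 54/7. 7⁻¹ ≡ 21 (mod 73), so λ ≡ 54·21 ≡ 39.
  x = λ² - 65 - 65 = 1521 - 130 ≡ 4; y = λ·(65 - 4) - 40 ≡ 3. → (4, 3)
2G = (4, 3).
Next 2H:
Repeated addition: build up to 2H.
2H: tangent at (37, 28): λ = (3·37² + 8)/(2·28) ≡ 27/56. 56⁻¹ ≡ 30 (mod 73) since 56·30 = 1680 ≡ 1, so λ ≡ 27·30 ≡ 7.
  x = λ² - 37 - 37 = 49 - 74 ≡ 48; y = λ·(37 - 48) - 28 ≡ 41. → (48, 41)
2H = (48, 41).
Finally 2G + 2H:
(4, 3) + (48, 41). λ = (41 - 3)/(48 - 4) ≡ 38/44 mod 73. 44⁻¹ ≡ 5 (mod 73) since 44·5 = 220 ≡ 1, so λ ≡ 44.
  x = λ² - 4 - 48 = 1936 - 52 ≡ 59; y = λ·(4 - 59) - 3 ≡ 59. → (59, 59)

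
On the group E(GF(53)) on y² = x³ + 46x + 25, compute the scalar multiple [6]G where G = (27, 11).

Repeated addition: build up to 6G.
2G: tangent at (27, 11): λ = (3·27² + 46)/(2·11) ≡ 7/22. 22⁻¹ ≡ 41 (mod 53) since 22·41 = 902 ≡ 1, so λ ≡ 7·41 ≡ 22.
  x = λ² - 27 - 27 = 484 - 54 ≡ 6; y = λ·(27 - 6) - 11 ≡ 27. → (6, 27)
3G: (6, 27) + (27, 11). λ = (11 - 27)/(27 - 6) ≡ 37/21 mod 53. 21⁻¹ ≡ 48 (mod 53) since 21·48 = 1008 ≡ 1, so λ ≡ 27.
  x = λ² - 6 - 27 = 729 - 33 ≡ 7; y = λ·(6 - 7) - 27 ≡ 52. → (7, 52)
4G: (7, 52) + (27, 11). λ = (11 - 52)/(27 - 7) ≡ 12/20 mod 53. 20⁻¹ ≡ 8 (mod 53) since 20·8 = 160 ≡ 1, so λ ≡ 43.
  x = λ² - 7 - 27 = 1849 - 34 ≡ 13; y = λ·(7 - 13) - 52 ≡ 8. → (13, 8)
5G: (13, 8) + (27, 11). λ = (11 - 8)/(27 - 13) ≡ 3/14 mod 53. 14⁻¹ ≡ 19 (mod 53), so λ ≡ 4.
  x = λ² - 13 - 27 = 16 - 40 ≡ 29; y = λ·(13 - 29) - 8 ≡ 34. → (29, 34)
6G: (29, 34) + (27, 11). λ = (11 - 34)/(27 - 29) ≡ 30/51 mod 53. 51⁻¹ ≡ 26 (mod 53), so λ ≡ 38.
  x = λ² - 29 - 27 = 1444 - 56 ≡ 10; y = λ·(29 - 10) - 34 ≡ 52. → (10, 52)

(10, 52)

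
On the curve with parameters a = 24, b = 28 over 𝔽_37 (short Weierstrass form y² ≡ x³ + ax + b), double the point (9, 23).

(7, 24)

tangent at (9, 23): λ = (3·9² + 24)/(2·23) ≡ 8/9. 9⁻¹ ≡ 33 (mod 37) since 9·33 = 297 ≡ 1, so λ ≡ 8·33 ≡ 5.
  x = λ² - 9 - 9 = 25 - 18 ≡ 7; y = λ·(9 - 7) - 23 ≡ 24. → (7, 24)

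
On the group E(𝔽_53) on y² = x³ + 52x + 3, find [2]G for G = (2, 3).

(45, 33)

tangent at (2, 3): λ = (3·2² + 52)/(2·3) ≡ 11/6. 6⁻¹ ≡ 9 (mod 53), so λ ≡ 11·9 ≡ 46.
  x = λ² - 2 - 2 = 2116 - 4 ≡ 45; y = λ·(2 - 45) - 3 ≡ 33. → (45, 33)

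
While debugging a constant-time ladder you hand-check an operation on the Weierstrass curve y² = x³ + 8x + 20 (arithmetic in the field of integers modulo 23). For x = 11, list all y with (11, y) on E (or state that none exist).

6, 17

x³ + 8x + 20 = 1439 ≡ 13 (mod 23).
Square roots of 13 mod 23: 6 and 17 (since 6² = 36 ≡ 13).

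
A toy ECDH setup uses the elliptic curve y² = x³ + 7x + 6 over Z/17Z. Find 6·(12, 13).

Write Q = (12, 13).
Repeated addition: build up to 6Q.
2Q: tangent at (12, 13): λ = (3·12² + 7)/(2·13) ≡ 14/9. 9⁻¹ ≡ 2 (mod 17), so λ ≡ 14·2 ≡ 11.
  x = λ² - 12 - 12 = 121 - 24 ≡ 12; y = λ·(12 - 12) - 13 ≡ 4. → (12, 4)
3Q: (12, 4) + (12, 13): same x and y₁ ≡ -y₂, so the sum is O.
4Q: O + (12, 13) = (12, 13) (identity).
5Q: tangent at (12, 13): λ = (3·12² + 7)/(2·13) ≡ 14/9. 9⁻¹ ≡ 2 (mod 17) since 9·2 = 18 ≡ 1, so λ ≡ 14·2 ≡ 11.
  x = λ² - 12 - 12 = 121 - 24 ≡ 12; y = λ·(12 - 12) - 13 ≡ 4. → (12, 4)
6Q: (12, 4) + (12, 13): same x and y₁ ≡ -y₂, so the sum is O.

O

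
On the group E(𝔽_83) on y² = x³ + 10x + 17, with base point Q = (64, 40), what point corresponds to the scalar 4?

(37, 59)

Repeated addition: build up to 4Q.
2Q: tangent at (64, 40): λ = (3·64² + 10)/(2·40) ≡ 14/80. 80⁻¹ ≡ 55 (mod 83), so λ ≡ 14·55 ≡ 23.
  x = λ² - 64 - 64 = 529 - 128 ≡ 69; y = λ·(64 - 69) - 40 ≡ 11. → (69, 11)
3Q: (69, 11) + (64, 40). λ = (40 - 11)/(64 - 69) ≡ 29/78 mod 83. 78⁻¹ ≡ 33 (mod 83), so λ ≡ 44.
  x = λ² - 69 - 64 = 1936 - 133 ≡ 60; y = λ·(69 - 60) - 11 ≡ 53. → (60, 53)
4Q: (60, 53) + (64, 40). λ = (40 - 53)/(64 - 60) ≡ 70/4 mod 83. 4⁻¹ ≡ 21 (mod 83), so λ ≡ 59.
  x = λ² - 60 - 64 = 3481 - 124 ≡ 37; y = λ·(60 - 37) - 53 ≡ 59. → (37, 59)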